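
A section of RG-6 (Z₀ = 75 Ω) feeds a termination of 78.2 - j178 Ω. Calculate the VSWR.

VSWR ≈ 7.27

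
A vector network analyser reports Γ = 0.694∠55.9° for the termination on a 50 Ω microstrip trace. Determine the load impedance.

Z_L = Z_0·(1 + Γ)/(1 − Γ) = 50·(1.39 + j0.575)/(0.611 − j0.575)

Z_L ≈ 36.8 + j81.7 Ω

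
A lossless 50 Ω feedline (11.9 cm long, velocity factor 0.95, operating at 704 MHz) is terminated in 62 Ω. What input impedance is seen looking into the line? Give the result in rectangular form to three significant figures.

Z_in ≈ 41.4 + j4.71 Ω

λ = v/f = 0.95·c / 704 MHz = 0.405 m
βl = 2π·l/λ = 2π × 0.294 = 106°
tan(βl) = tan(106°) = -3.53
Z_in = Z_0·(Z_L + jZ_0·tanβl)/(Z_0 + jZ_L·tanβl)
     = 50·(62 − j176)/(50 − j219)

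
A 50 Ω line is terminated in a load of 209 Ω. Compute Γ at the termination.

Γ = (Z_L − Z_0)/(Z_L + Z_0) = (209 − 50)/(209 + 50) = 159/259

Γ = 0.614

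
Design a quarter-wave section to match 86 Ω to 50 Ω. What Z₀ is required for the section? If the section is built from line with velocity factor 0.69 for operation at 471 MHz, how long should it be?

Z_qwt ≈ 65.6 Ω; length ≈ 11 cm

Z_qwt = √(Z_0·R_L) = √(50 × 86) = √4300
λ = 0.69·c/f = 0.439 m, so l = λ/4 = 0.11 m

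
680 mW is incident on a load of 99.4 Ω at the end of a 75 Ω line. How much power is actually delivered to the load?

Γ = (99.4 − 75)/(99.4 + 75) = 0.14
|Γ|² = 0.0196
P_refl = |Γ|²·P_inc = 13.3 mW, P_del = (1 − |Γ|²)·P_inc = 667 mW

P_delivered ≈ 667 mW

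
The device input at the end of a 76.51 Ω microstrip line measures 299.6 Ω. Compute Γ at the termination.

Γ = 0.593

Γ = (Z_L − Z_0)/(Z_L + Z_0) = (299.6 − 76.51)/(299.6 + 76.51) = 223.1/376.1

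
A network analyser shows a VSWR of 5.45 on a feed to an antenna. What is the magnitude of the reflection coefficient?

|Γ| ≈ 0.69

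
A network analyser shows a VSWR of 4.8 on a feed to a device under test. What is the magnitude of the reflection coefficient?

|Γ| ≈ 0.655

|Γ| = (S − 1)/(S + 1) = (4.8 − 1)/(4.8 + 1) = 3.8/5.8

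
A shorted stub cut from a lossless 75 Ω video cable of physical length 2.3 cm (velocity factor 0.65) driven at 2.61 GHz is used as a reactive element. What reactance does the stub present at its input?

λ = v/f = 0.65·c / 2.61 GHz = 0.0747 m
βl = 2π·l/λ = 2π × 0.308 = 111°
tan(βl) = -2.63
For a shorted stub, Z_in = jZ_0·tan(βl)

X_in ≈ -197 Ω (capacitive)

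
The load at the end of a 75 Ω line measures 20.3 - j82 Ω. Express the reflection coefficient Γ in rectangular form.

Γ ≈ 0.0956 − j0.778

Γ = (Z_L − Z_0)/(Z_L + Z_0) = (-54.7 − j82)/(95.3 − j82)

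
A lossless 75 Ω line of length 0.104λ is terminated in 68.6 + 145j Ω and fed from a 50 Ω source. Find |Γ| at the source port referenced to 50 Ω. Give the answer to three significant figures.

βl = 2π × 0.104 = 37.4°
tan(βl) = 0.766
Z_in = Z_0·(Z_L + jZ_0·tanβl)/(Z_0 + jZ_L·tanβl) = 151 − j201 Ω
Γ_s = (Z_in − Z_s)/(Z_in + Z_s) = (101 − j201)/(201 − j201), |Γ_s| = 0.792

|Γ| ≈ 0.792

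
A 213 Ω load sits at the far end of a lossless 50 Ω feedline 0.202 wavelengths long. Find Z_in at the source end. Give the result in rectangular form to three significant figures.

βl = 2π × 0.202 = 72.7°
tan(βl) = tan(72.7°) = 3.21
Z_in = Z_0·(Z_L + jZ_0·tanβl)/(Z_0 + jZ_L·tanβl)
     = 50·(213 + j161)/(50 + j685)

Z_in ≈ 12.8 − j14.6 Ω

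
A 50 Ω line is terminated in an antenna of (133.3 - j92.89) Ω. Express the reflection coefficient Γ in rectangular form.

Γ = (Z_L − Z_0)/(Z_L + Z_0) = (83.3 − j92.89)/(183.3 − j92.89)

Γ ≈ 0.566 − j0.22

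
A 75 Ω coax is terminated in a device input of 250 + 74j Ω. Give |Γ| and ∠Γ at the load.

Γ ≈ 0.57 ∠ 10.1°

Γ = (Z_L − Z_0)/(Z_L + Z_0) = (175 + j74)/(325 + j74)
|Γ| = 190/333 = 0.57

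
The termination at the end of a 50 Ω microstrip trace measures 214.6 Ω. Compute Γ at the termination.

Γ = (Z_L − Z_0)/(Z_L + Z_0) = (214.6 − 50)/(214.6 + 50) = 164.6/264.6

Γ = 0.622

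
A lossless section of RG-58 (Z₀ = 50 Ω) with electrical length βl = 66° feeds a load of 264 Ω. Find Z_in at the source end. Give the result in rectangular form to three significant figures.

Z_in ≈ 11.3 − j21.3 Ω

tan(βl) = tan(66°) = 2.25
Z_in = Z_0·(Z_L + jZ_0·tanβl)/(Z_0 + jZ_L·tanβl)
     = 50·(264 + j112)/(50 + j593)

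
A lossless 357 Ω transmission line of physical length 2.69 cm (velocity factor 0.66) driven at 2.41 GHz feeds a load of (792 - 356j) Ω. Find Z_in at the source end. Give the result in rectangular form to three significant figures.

λ = v/f = 0.66·c / 2.41 GHz = 0.0822 m
βl = 2π·l/λ = 2π × 0.327 = 118°
tan(βl) = tan(118°) = -1.89
Z_in = Z_0·(Z_L + jZ_0·tanβl)/(Z_0 + jZ_L·tanβl)
     = 357·(792 − j1030)/(-316 − j1500)

Z_in ≈ 197 + j230 Ω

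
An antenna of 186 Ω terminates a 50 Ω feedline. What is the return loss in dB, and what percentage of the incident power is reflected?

Γ = (186 − 50)/(186 + 50) = 0.576
RL = −20·log₁₀(0.576) = 4.79 dB
P_refl/P_inc = |Γ|² = 0.332

RL ≈ 4.79 dB; 33.2% of incident power reflected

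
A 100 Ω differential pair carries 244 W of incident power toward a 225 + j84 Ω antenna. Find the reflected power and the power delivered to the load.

P_reflected ≈ 49.1 W; P_delivered ≈ 195 W

|Γ| = |(125 + j84)/(325 + j84)| = 0.449
|Γ|² = 0.201
P_refl = |Γ|²·P_inc = 49.1 W, P_del = (1 − |Γ|²)·P_inc = 195 W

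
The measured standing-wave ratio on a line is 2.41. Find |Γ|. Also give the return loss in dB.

|Γ| = (S − 1)/(S + 1) = (2.41 − 1)/(2.41 + 1) = 1.41/3.41
RL = −20·log₁₀|Γ| = −20·log₁₀(0.413)

|Γ| ≈ 0.413; return loss ≈ 7.67 dB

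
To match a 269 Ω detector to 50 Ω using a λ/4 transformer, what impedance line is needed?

Z_qwt ≈ 116 Ω

Z_qwt = √(Z_0·R_L) = √(50 × 269) = √13450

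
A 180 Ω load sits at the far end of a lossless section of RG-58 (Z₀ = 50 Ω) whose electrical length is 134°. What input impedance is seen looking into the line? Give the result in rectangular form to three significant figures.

tan(βl) = tan(134°) = -1.04
Z_in = Z_0·(Z_L + jZ_0·tanβl)/(Z_0 + jZ_L·tanβl)
     = 50·(180 − j51.8)/(50 − j186)

Z_in ≈ 25 + j41.6 Ω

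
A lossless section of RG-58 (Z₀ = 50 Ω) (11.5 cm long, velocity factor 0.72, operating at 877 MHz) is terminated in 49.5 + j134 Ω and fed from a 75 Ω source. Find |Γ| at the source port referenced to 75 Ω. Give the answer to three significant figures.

|Γ| ≈ 0.779

λ = v/f = 0.72·c / 877 MHz = 0.246 m
βl = 2π·l/λ = 2π × 0.467 = 168°
tan(βl) = -0.211
Z_in = Z_0·(Z_L + jZ_0·tanβl)/(Z_0 + jZ_L·tanβl) = 20.7 + j81.6 Ω
Γ_s = (Z_in − Z_s)/(Z_in + Z_s) = (-54.3 + j81.6)/(95.7 + j81.6), |Γ_s| = 0.779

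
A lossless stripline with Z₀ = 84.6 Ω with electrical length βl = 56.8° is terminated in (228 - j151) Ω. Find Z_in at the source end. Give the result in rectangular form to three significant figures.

tan(βl) = tan(56.8°) = 1.53
Z_in = Z_0·(Z_L + jZ_0·tanβl)/(Z_0 + jZ_L·tanβl)
     = 84.6·(228 − j21.7)/(315 + j348)

Z_in ≈ 24.6 − j33.1 Ω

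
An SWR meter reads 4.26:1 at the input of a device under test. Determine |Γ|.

|Γ| = (S − 1)/(S + 1) = (4.26 − 1)/(4.26 + 1) = 3.26/5.26

|Γ| ≈ 0.62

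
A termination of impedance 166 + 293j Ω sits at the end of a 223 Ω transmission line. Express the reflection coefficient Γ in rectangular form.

Γ = (Z_L − Z_0)/(Z_L + Z_0) = (-57 + j293)/(389 + j293)

Γ ≈ 0.268 + j0.551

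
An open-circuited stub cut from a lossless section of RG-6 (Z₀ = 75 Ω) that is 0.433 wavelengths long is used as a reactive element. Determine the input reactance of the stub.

X_in ≈ 168 Ω (inductive)

βl = 2π × 0.433 = 156°
tan(βl) = -0.448
For an open-circuited stub, Z_in = −jZ_0·cot(βl) = −jZ_0/tan(βl)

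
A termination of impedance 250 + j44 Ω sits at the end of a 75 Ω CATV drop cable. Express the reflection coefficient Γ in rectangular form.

Γ ≈ 0.547 + j0.0614

Γ = (Z_L − Z_0)/(Z_L + Z_0) = (175 + j44)/(325 + j44)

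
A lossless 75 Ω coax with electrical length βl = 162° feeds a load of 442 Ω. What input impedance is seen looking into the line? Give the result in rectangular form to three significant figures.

Z_in ≈ 105 + j176 Ω

tan(βl) = tan(162°) = -0.325
Z_in = Z_0·(Z_L + jZ_0·tanβl)/(Z_0 + jZ_L·tanβl)
     = 75·(442 − j24.4)/(75 − j144)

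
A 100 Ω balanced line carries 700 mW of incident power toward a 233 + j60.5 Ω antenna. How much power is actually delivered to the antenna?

P_delivered ≈ 570 mW

|Γ| = |(133 + j60.5)/(333 + j60.5)| = 0.432
|Γ|² = 0.186
P_refl = |Γ|²·P_inc = 130 mW, P_del = (1 − |Γ|²)·P_inc = 570 mW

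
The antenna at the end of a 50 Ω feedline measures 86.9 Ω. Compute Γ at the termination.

Γ = 0.27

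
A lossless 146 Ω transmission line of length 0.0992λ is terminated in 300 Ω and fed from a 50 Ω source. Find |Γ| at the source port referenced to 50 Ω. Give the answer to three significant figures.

βl = 2π × 0.0992 = 35.7°
tan(βl) = 0.719
Z_in = Z_0·(Z_L + jZ_0·tanβl)/(Z_0 + jZ_L·tanβl) = 143 − j106 Ω
Γ_s = (Z_in − Z_s)/(Z_in + Z_s) = (93 − j106)/(193 − j106), |Γ_s| = 0.641

|Γ| ≈ 0.641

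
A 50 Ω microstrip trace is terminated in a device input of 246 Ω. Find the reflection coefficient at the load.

Γ = 0.662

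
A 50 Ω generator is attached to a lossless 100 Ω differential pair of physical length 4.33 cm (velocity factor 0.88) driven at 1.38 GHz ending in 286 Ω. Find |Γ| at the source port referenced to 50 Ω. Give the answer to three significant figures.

|Γ| ≈ 0.224

λ = v/f = 0.88·c / 1.38 GHz = 0.191 m
βl = 2π·l/λ = 2π × 0.226 = 81.5°
tan(βl) = 6.68
Z_in = Z_0·(Z_L + jZ_0·tanβl)/(Z_0 + jZ_L·tanβl) = 35.7 − j13.1 Ω
Γ_s = (Z_in − Z_s)/(Z_in + Z_s) = (-14.3 − j13.1)/(85.7 − j13.1), |Γ_s| = 0.224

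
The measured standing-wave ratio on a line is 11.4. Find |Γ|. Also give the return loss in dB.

|Γ| ≈ 0.839; return loss ≈ 1.53 dB

|Γ| = (S − 1)/(S + 1) = (11.4 − 1)/(11.4 + 1) = 10.4/12.4
RL = −20·log₁₀|Γ| = −20·log₁₀(0.839)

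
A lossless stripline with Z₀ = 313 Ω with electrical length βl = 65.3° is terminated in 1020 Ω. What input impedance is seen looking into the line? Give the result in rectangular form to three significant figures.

tan(βl) = tan(65.3°) = 2.17
Z_in = Z_0·(Z_L + jZ_0·tanβl)/(Z_0 + jZ_L·tanβl)
     = 313·(1020 + j681)/(313 + j2220)

Z_in ≈ 114 − j128 Ω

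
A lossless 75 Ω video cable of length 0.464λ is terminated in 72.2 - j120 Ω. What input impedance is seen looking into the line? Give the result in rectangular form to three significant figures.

Z_in ≈ 170 − j158 Ω

βl = 2π × 0.464 = 167°
tan(βl) = tan(167°) = -0.23
Z_in = Z_0·(Z_L + jZ_0·tanβl)/(Z_0 + jZ_L·tanβl)
     = 75·(72.2 − j137)/(47.4 − j16.6)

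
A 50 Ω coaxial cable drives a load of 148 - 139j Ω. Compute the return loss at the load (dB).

Γ = (98 − j139)/(198 − j139), |Γ| = 0.703
RL = −20·log₁₀|Γ| = −20·log₁₀(0.703)

RL ≈ 3.06 dB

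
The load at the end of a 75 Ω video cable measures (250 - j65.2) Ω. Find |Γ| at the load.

|Γ| ≈ 0.563

Γ = (Z_L − Z_0)/(Z_L + Z_0) = (175 − j65.2)/(325 − j65.2)
|Γ| = 187/331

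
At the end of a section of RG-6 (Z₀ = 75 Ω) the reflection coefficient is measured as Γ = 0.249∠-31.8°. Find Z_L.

Z_L ≈ 110 − j30.8 Ω

Z_L = Z_0·(1 + Γ)/(1 − Γ) = 75·(1.21 − j0.131)/(0.788 + j0.131)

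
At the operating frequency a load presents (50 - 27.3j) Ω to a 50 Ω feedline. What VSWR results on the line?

Γ = (Z_L − Z_0)/(Z_L + Z_0) = (0 − j27.3)/(100 − j27.3)
|Γ| = 27.3/104 = 0.263
VSWR = (1 + |Γ|)/(1 − |Γ|) = 1.26/0.737

VSWR ≈ 1.72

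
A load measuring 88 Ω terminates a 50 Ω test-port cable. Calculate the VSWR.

For a purely resistive load, VSWR = R_L/Z_0 or Z_0/R_L (whichever > 1) = 88/50

VSWR ≈ 1.76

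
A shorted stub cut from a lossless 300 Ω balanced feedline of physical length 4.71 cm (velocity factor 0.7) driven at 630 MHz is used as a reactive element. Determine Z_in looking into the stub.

λ = v/f = 0.7·c / 630 MHz = 0.333 m
βl = 2π·l/λ = 2π × 0.141 = 50.9°
tan(βl) = 1.23
For a shorted stub, Z_in = jZ_0·tan(βl)

Z_in ≈ +j369 Ω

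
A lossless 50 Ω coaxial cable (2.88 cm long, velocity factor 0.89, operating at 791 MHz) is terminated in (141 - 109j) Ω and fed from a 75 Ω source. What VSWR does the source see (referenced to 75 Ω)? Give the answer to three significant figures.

λ = v/f = 0.89·c / 791 MHz = 0.338 m
βl = 2π·l/λ = 2π × 0.0853 = 30.7°
tan(βl) = 0.594
Z_in = Z_0·(Z_L + jZ_0·tanβl)/(Z_0 + jZ_L·tanβl) = 23.6 − j51.8 Ω
Γ_s = (Z_in − Z_s)/(Z_in + Z_s) = (-51.4 − j51.8)/(98.6 − j51.8), |Γ_s| = 0.655
VSWR = (1 + |Γ_s|)/(1 − |Γ_s|)

VSWR ≈ 4.8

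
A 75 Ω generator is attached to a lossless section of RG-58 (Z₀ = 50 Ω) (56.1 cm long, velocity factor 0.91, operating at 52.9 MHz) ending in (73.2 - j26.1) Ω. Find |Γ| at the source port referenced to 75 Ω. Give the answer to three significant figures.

λ = v/f = 0.91·c / 52.9 MHz = 5.16 m
βl = 2π·l/λ = 2π × 0.109 = 39.1°
tan(βl) = 0.814
Z_in = Z_0·(Z_L + jZ_0·tanβl)/(Z_0 + jZ_L·tanβl) = 35.3 − j19.3 Ω
Γ_s = (Z_in − Z_s)/(Z_in + Z_s) = (-39.7 − j19.3)/(110 − j19.3), |Γ_s| = 0.394

|Γ| ≈ 0.394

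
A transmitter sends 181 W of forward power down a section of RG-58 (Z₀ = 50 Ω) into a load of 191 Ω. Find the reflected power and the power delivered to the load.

Γ = (191 − 50)/(191 + 50) = 0.585
|Γ|² = 0.342
P_refl = |Γ|²·P_inc = 62 W, P_del = (1 − |Γ|²)·P_inc = 119 W

P_reflected ≈ 62 W; P_delivered ≈ 119 W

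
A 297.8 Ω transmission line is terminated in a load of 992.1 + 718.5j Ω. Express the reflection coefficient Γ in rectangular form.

Γ = (Z_L − Z_0)/(Z_L + Z_0) = (694.3 + j718.5)/(1290 + j718.5)

Γ ≈ 0.648 + j0.196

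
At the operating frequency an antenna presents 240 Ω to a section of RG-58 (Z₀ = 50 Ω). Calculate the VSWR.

VSWR ≈ 4.8

Γ = (240 − 50)/(240 + 50) = 0.655
VSWR = (1 + 0.655)/(1 − 0.655)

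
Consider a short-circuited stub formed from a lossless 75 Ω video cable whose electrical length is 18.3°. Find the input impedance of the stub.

Z_in ≈ +j24.8 Ω

tan(βl) = 0.331
For a short-circuited stub, Z_in = jZ_0·tan(βl)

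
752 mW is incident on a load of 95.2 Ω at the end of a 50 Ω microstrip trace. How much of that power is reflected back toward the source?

Γ = (95.2 − 50)/(95.2 + 50) = 0.311
|Γ|² = 0.0969
P_refl = |Γ|²·P_inc = 72.9 mW, P_del = (1 − |Γ|²)·P_inc = 679 mW

P_reflected ≈ 72.9 mW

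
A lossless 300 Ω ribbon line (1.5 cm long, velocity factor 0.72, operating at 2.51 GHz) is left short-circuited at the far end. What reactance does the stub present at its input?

X_in ≈ 582 Ω (inductive)

λ = v/f = 0.72·c / 2.51 GHz = 0.0861 m
βl = 2π·l/λ = 2π × 0.174 = 62.8°
tan(βl) = 1.94
For a short-circuited stub, Z_in = jZ_0·tan(βl)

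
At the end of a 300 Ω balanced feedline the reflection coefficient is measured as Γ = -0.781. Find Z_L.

Z_L ≈ 36.9 Ω

Z_L = Z_0·(1 + Γ)/(1 − Γ) = 300·(0.219)/(1.78)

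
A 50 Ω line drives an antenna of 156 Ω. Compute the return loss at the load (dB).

RL ≈ 5.77 dB

Γ = (156 − 50)/(156 + 50) = 0.515
RL = −20·log₁₀|Γ| = −20·log₁₀(0.515)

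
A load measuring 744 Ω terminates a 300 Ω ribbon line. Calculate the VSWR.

Γ = (744 − 300)/(744 + 300) = 0.425
VSWR = (1 + 0.425)/(1 − 0.425)

VSWR ≈ 2.48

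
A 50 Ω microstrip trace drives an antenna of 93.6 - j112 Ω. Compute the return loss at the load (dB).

Γ = (43.6 − j112)/(143.6 − j112), |Γ| = 0.66
RL = −20·log₁₀|Γ| = −20·log₁₀(0.66)

RL ≈ 3.61 dB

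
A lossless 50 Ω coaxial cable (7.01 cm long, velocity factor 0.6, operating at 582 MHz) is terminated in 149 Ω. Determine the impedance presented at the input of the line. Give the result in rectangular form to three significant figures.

Z_in ≈ 17.1 − j6.54 Ω

λ = v/f = 0.6·c / 582 MHz = 0.309 m
βl = 2π·l/λ = 2π × 0.227 = 81.6°
tan(βl) = tan(81.6°) = 6.77
Z_in = Z_0·(Z_L + jZ_0·tanβl)/(Z_0 + jZ_L·tanβl)
     = 50·(149 + j338)/(50 + j1010)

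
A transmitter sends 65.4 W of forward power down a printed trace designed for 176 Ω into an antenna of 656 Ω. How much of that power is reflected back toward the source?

Γ = (656 − 176)/(656 + 176) = 0.577
|Γ|² = 0.333
P_refl = |Γ|²·P_inc = 21.8 W, P_del = (1 − |Γ|²)·P_inc = 43.6 W

P_reflected ≈ 21.8 W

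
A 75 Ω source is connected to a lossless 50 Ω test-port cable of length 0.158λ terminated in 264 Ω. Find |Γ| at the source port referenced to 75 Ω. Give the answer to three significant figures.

|Γ| ≈ 0.738

βl = 2π × 0.158 = 56.9°
tan(βl) = 1.53
Z_in = Z_0·(Z_L + jZ_0·tanβl)/(Z_0 + jZ_L·tanβl) = 13.3 − j31 Ω
Γ_s = (Z_in − Z_s)/(Z_in + Z_s) = (-61.7 − j31)/(88.3 − j31), |Γ_s| = 0.738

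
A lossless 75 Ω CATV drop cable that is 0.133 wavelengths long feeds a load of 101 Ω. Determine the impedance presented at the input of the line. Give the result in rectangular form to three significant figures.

Z_in ≈ 69.8 − j21 Ω

βl = 2π × 0.133 = 47.9°
tan(βl) = tan(47.9°) = 1.11
Z_in = Z_0·(Z_L + jZ_0·tanβl)/(Z_0 + jZ_L·tanβl)
     = 75·(101 + j82.9)/(75 + j112)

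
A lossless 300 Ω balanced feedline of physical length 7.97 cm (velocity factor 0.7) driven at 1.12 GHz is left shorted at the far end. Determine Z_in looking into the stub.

Z_in ≈ −j153 Ω

λ = v/f = 0.7·c / 1.12 GHz = 0.188 m
βl = 2π·l/λ = 2π × 0.425 = 153°
tan(βl) = -0.509
For a shorted stub, Z_in = jZ_0·tan(βl)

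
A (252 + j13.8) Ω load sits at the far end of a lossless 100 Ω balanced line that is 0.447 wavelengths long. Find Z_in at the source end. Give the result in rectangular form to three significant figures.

Z_in ≈ 152 + j107 Ω

βl = 2π × 0.447 = 161°
tan(βl) = tan(161°) = -0.346
Z_in = Z_0·(Z_L + jZ_0·tanβl)/(Z_0 + jZ_L·tanβl)
     = 100·(252 − j20.8)/(105 − j87.2)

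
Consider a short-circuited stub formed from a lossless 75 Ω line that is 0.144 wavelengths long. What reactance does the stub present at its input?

X_in ≈ 95.4 Ω (inductive)

βl = 2π × 0.144 = 51.8°
tan(βl) = 1.27
For a short-circuited stub, Z_in = jZ_0·tan(βl)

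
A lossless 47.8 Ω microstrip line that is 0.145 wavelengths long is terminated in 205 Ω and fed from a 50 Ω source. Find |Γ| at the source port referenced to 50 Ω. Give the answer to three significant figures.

|Γ| ≈ 0.626

βl = 2π × 0.145 = 52.2°
tan(βl) = 1.29
Z_in = Z_0·(Z_L + jZ_0·tanβl)/(Z_0 + jZ_L·tanβl) = 17.3 − j34 Ω
Γ_s = (Z_in − Z_s)/(Z_in + Z_s) = (-32.7 − j34)/(67.3 − j34), |Γ_s| = 0.626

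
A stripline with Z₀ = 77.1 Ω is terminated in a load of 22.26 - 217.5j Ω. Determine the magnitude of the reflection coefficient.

Γ = (Z_L − Z_0)/(Z_L + Z_0) = (-54.84 − j217.5)/(99.36 − j217.5)
|Γ| = 224/239

|Γ| ≈ 0.938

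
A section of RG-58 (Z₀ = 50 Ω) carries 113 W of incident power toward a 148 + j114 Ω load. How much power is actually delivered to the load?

P_delivered ≈ 64.1 W

|Γ| = |(98 + j114)/(198 + j114)| = 0.658
|Γ|² = 0.433
P_refl = |Γ|²·P_inc = 48.9 W, P_del = (1 − |Γ|²)·P_inc = 64.1 W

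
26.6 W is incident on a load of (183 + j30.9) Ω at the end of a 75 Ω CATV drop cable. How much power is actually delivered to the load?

P_delivered ≈ 21.6 W

|Γ| = |(108 + j30.9)/(258 + j30.9)| = 0.432
|Γ|² = 0.187
P_refl = |Γ|²·P_inc = 4.97 W, P_del = (1 − |Γ|²)·P_inc = 21.6 W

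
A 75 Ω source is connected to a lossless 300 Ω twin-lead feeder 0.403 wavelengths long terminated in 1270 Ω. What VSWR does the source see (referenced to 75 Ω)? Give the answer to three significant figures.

βl = 2π × 0.403 = 145°
tan(βl) = -0.698
Z_in = Z_0·(Z_L + jZ_0·tanβl)/(Z_0 + jZ_L·tanβl) = 194 + j364 Ω
Γ_s = (Z_in − Z_s)/(Z_in + Z_s) = (119 + j364)/(269 + j364), |Γ_s| = 0.846
VSWR = (1 + |Γ_s|)/(1 − |Γ_s|)

VSWR ≈ 12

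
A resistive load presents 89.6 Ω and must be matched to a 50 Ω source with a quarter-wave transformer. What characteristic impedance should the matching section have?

Z_qwt = √(Z_0·R_L) = √(50 × 89.6) = √4480

Z_qwt ≈ 66.9 Ω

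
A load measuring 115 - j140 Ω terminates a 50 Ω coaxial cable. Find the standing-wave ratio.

Γ = (Z_L − Z_0)/(Z_L + Z_0) = (65 − j140)/(165 − j140)
|Γ| = 154/216 = 0.713
VSWR = (1 + |Γ|)/(1 − |Γ|) = 1.71/0.287

VSWR ≈ 5.98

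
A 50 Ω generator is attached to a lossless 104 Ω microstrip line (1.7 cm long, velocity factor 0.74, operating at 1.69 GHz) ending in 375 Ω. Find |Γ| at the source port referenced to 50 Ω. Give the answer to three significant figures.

|Γ| ≈ 0.643

λ = v/f = 0.74·c / 1.69 GHz = 0.131 m
βl = 2π·l/λ = 2π × 0.129 = 46.6°
tan(βl) = 1.06
Z_in = Z_0·(Z_L + jZ_0·tanβl)/(Z_0 + jZ_L·tanβl) = 51.1 − j85 Ω
Γ_s = (Z_in − Z_s)/(Z_in + Z_s) = (1.14 − j85)/(101 − j85), |Γ_s| = 0.643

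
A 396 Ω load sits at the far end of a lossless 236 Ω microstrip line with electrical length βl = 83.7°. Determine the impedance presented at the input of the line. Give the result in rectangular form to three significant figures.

Z_in ≈ 142 − j16.7 Ω

tan(βl) = tan(83.7°) = 9.06
Z_in = Z_0·(Z_L + jZ_0·tanβl)/(Z_0 + jZ_L·tanβl)
     = 236·(396 + j2140)/(236 + j3590)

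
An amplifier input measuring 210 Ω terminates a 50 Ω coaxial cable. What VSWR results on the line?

VSWR ≈ 4.2

For a purely resistive load, VSWR = R_L/Z_0 or Z_0/R_L (whichever > 1) = 210/50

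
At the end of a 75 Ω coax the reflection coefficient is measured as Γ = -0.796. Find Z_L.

Z_L = Z_0·(1 + Γ)/(1 − Γ) = 75·(0.204)/(1.8)

Z_L ≈ 8.52 Ω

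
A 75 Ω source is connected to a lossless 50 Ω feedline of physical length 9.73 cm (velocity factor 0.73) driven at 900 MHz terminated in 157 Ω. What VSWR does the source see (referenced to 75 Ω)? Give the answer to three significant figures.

VSWR ≈ 3.06

λ = v/f = 0.73·c / 900 MHz = 0.243 m
βl = 2π·l/λ = 2π × 0.4 = 144°
tan(βl) = -0.728
Z_in = Z_0·(Z_L + jZ_0·tanβl)/(Z_0 + jZ_L·tanβl) = 38.6 + j51.8 Ω
Γ_s = (Z_in − Z_s)/(Z_in + Z_s) = (-36.4 + j51.8)/(114 + j51.8), |Γ_s| = 0.507
VSWR = (1 + |Γ_s|)/(1 − |Γ_s|)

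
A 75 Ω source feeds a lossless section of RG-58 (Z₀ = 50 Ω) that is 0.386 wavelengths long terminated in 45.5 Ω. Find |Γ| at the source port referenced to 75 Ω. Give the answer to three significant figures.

βl = 2π × 0.386 = 139°
tan(βl) = -0.871
Z_in = Z_0·(Z_L + jZ_0·tanβl)/(Z_0 + jZ_L·tanβl) = 49.1 − j4.6 Ω
Γ_s = (Z_in − Z_s)/(Z_in + Z_s) = (-25.9 − j4.6)/(124 − j4.6), |Γ_s| = 0.211

|Γ| ≈ 0.211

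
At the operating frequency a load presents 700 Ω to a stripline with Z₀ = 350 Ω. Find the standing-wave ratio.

VSWR ≈ 2

For a purely resistive load, VSWR = R_L/Z_0 or Z_0/R_L (whichever > 1) = 700/350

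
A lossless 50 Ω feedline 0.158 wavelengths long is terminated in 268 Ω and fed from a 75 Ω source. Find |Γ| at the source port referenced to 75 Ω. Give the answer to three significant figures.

|Γ| ≈ 0.741

βl = 2π × 0.158 = 56.9°
tan(βl) = 1.53
Z_in = Z_0·(Z_L + jZ_0·tanβl)/(Z_0 + jZ_L·tanβl) = 13.1 − j31 Ω
Γ_s = (Z_in − Z_s)/(Z_in + Z_s) = (-61.9 − j31)/(88.1 − j31), |Γ_s| = 0.741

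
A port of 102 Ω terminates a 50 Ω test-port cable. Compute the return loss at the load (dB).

RL ≈ 9.32 dB

Γ = (102 − 50)/(102 + 50) = 0.342
RL = −20·log₁₀|Γ| = −20·log₁₀(0.342)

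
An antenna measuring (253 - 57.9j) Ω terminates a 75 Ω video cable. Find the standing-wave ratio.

VSWR ≈ 3.57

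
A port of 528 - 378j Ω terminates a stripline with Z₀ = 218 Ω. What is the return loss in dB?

Γ = (310 − j378)/(746 − j378), |Γ| = 0.585
RL = −20·log₁₀|Γ| = −20·log₁₀(0.585)

RL ≈ 4.66 dB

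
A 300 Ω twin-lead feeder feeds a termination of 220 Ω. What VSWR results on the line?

VSWR ≈ 1.36

Γ = (220 − 300)/(220 + 300) = -0.154
VSWR = (1 + 0.154)/(1 − 0.154)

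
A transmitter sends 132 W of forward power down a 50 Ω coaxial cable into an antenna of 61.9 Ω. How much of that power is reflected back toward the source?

Γ = (61.9 − 50)/(61.9 + 50) = 0.106
|Γ|² = 0.0113
P_refl = |Γ|²·P_inc = 1.49 W, P_del = (1 − |Γ|²)·P_inc = 131 W

P_reflected ≈ 1.49 W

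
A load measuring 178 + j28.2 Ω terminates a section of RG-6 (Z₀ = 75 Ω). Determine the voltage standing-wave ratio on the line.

Γ = (Z_L − Z_0)/(Z_L + Z_0) = (103 + j28.2)/(253 + j28.2)
|Γ| = 107/255 = 0.419
VSWR = (1 + |Γ|)/(1 − |Γ|) = 1.42/0.581

VSWR ≈ 2.45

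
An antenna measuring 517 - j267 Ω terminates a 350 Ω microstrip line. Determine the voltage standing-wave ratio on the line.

Γ = (Z_L − Z_0)/(Z_L + Z_0) = (167 − j267)/(867 − j267)
|Γ| = 315/907 = 0.347
VSWR = (1 + |Γ|)/(1 − |Γ|) = 1.35/0.653

VSWR ≈ 2.06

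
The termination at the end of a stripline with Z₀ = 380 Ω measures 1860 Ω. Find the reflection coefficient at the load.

Γ = 0.661

Γ = (Z_L − Z_0)/(Z_L + Z_0) = (1860 − 380)/(1860 + 380) = 1480/2240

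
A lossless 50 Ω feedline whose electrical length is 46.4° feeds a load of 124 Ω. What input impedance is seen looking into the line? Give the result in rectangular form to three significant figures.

Z_in ≈ 33.5 − j34.7 Ω

tan(βl) = tan(46.4°) = 1.05
Z_in = Z_0·(Z_L + jZ_0·tanβl)/(Z_0 + jZ_L·tanβl)
     = 50·(124 + j52.5)/(50 + j130)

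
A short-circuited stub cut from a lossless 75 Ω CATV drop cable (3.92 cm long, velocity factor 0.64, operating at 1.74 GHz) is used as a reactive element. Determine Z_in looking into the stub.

λ = v/f = 0.64·c / 1.74 GHz = 0.11 m
βl = 2π·l/λ = 2π × 0.355 = 128°
tan(βl) = -1.29
For a short-circuited stub, Z_in = jZ_0·tan(βl)

Z_in ≈ −j96.4 Ω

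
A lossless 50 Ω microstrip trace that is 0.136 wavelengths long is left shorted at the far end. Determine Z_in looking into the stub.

Z_in ≈ +j57.4 Ω

βl = 2π × 0.136 = 49°
tan(βl) = 1.15
For a shorted stub, Z_in = jZ_0·tan(βl)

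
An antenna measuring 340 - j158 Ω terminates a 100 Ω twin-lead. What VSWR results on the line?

Γ = (Z_L − Z_0)/(Z_L + Z_0) = (240 − j158)/(440 − j158)
|Γ| = 287/468 = 0.615
VSWR = (1 + |Γ|)/(1 − |Γ|) = 1.61/0.385

VSWR ≈ 4.19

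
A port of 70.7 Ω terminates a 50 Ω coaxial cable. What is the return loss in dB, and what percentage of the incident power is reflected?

Γ = (70.7 − 50)/(70.7 + 50) = 0.171
RL = −20·log₁₀(0.171) = 15.3 dB
P_refl/P_inc = |Γ|² = 0.0294

RL ≈ 15.3 dB; 2.94% of incident power reflected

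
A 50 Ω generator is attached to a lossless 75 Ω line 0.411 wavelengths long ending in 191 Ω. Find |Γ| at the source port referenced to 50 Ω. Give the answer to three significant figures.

βl = 2π × 0.411 = 148°
tan(βl) = -0.626
Z_in = Z_0·(Z_L + jZ_0·tanβl)/(Z_0 + jZ_L·tanβl) = 75.1 + j72.7 Ω
Γ_s = (Z_in − Z_s)/(Z_in + Z_s) = (25.1 + j72.7)/(125 + j72.7), |Γ_s| = 0.532

|Γ| ≈ 0.532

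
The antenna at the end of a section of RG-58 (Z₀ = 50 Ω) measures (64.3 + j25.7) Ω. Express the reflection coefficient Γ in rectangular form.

Γ = (Z_L − Z_0)/(Z_L + Z_0) = (14.3 + j25.7)/(114.3 + j25.7)

Γ ≈ 0.167 + j0.187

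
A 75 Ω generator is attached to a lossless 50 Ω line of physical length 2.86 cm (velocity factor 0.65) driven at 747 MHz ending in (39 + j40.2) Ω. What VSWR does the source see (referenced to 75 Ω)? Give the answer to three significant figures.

VSWR ≈ 1.66

λ = v/f = 0.65·c / 747 MHz = 0.261 m
βl = 2π·l/λ = 2π × 0.11 = 39.4°
tan(βl) = 0.823
Z_in = Z_0·(Z_L + jZ_0·tanβl)/(Z_0 + jZ_L·tanβl) = 124 + j4.78 Ω
Γ_s = (Z_in − Z_s)/(Z_in + Z_s) = (49.2 + j4.78)/(199 + j4.78), |Γ_s| = 0.248
VSWR = (1 + |Γ_s|)/(1 − |Γ_s|)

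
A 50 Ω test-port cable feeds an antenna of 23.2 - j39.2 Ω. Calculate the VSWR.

Γ = (Z_L − Z_0)/(Z_L + Z_0) = (-26.8 − j39.2)/(73.2 − j39.2)
|Γ| = 47.5/83 = 0.572
VSWR = (1 + |Γ|)/(1 − |Γ|) = 1.57/0.428

VSWR ≈ 3.67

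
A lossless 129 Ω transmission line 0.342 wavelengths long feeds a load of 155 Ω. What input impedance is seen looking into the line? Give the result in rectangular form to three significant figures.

Z_in ≈ 118 + j20 Ω

βl = 2π × 0.342 = 123°
tan(βl) = tan(123°) = -1.53
Z_in = Z_0·(Z_L + jZ_0·tanβl)/(Z_0 + jZ_L·tanβl)
     = 129·(155 − j198)/(129 − j238)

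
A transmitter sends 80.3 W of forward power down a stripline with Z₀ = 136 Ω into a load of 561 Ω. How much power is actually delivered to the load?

Γ = (561 − 136)/(561 + 136) = 0.61
|Γ|² = 0.372
P_refl = |Γ|²·P_inc = 29.9 W, P_del = (1 − |Γ|²)·P_inc = 50.4 W

P_delivered ≈ 50.4 W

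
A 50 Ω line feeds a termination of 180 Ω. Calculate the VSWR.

Γ = (180 − 50)/(180 + 50) = 0.565
VSWR = (1 + 0.565)/(1 − 0.565)

VSWR ≈ 3.6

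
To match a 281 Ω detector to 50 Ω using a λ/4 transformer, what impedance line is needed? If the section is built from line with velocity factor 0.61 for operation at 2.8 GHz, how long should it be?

Z_qwt ≈ 119 Ω; length ≈ 1.63 cm

Z_qwt = √(Z_0·R_L) = √(50 × 281) = √14050
λ = 0.61·c/f = 0.0654 m, so l = λ/4 = 0.0163 m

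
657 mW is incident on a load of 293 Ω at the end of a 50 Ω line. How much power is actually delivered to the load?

Γ = (293 − 50)/(293 + 50) = 0.708
|Γ|² = 0.502
P_refl = |Γ|²·P_inc = 330 mW, P_del = (1 − |Γ|²)·P_inc = 327 mW

P_delivered ≈ 327 mW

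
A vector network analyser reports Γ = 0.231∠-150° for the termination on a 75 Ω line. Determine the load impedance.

Z_L ≈ 48.8 − j11.9 Ω

Z_L = Z_0·(1 + Γ)/(1 − Γ) = 75·(0.8 − j0.115)/(1.2 + j0.115)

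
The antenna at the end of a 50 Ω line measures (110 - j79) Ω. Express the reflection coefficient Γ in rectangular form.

Γ ≈ 0.498 − j0.248

Γ = (Z_L − Z_0)/(Z_L + Z_0) = (60 − j79)/(160 − j79)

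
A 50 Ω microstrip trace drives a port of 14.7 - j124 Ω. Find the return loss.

RL ≈ 0.707 dB

Γ = (-35.3 − j124)/(64.7 − j124), |Γ| = 0.922
RL = −20·log₁₀|Γ| = −20·log₁₀(0.922)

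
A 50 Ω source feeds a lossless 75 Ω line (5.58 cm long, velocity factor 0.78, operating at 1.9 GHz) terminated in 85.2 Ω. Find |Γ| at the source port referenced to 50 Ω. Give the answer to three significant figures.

|Γ| ≈ 0.253

λ = v/f = 0.78·c / 1.9 GHz = 0.123 m
βl = 2π·l/λ = 2π × 0.453 = 163°
tan(βl) = -0.304
Z_in = Z_0·(Z_L + jZ_0·tanβl)/(Z_0 + jZ_L·tanβl) = 83.2 + j5.91 Ω
Γ_s = (Z_in − Z_s)/(Z_in + Z_s) = (33.2 + j5.91)/(133 + j5.91), |Γ_s| = 0.253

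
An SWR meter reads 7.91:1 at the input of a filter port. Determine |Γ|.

|Γ| = (S − 1)/(S + 1) = (7.91 − 1)/(7.91 + 1) = 6.91/8.91

|Γ| ≈ 0.776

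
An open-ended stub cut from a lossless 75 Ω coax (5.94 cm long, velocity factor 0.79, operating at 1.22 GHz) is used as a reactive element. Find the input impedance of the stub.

Z_in ≈ +j27.4 Ω

λ = v/f = 0.79·c / 1.22 GHz = 0.194 m
βl = 2π·l/λ = 2π × 0.306 = 110°
tan(βl) = -2.74
For an open-ended stub, Z_in = −jZ_0·cot(βl) = −jZ_0/tan(βl)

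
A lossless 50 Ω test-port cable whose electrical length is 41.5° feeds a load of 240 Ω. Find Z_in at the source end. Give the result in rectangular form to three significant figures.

tan(βl) = tan(41.5°) = 0.885
Z_in = Z_0·(Z_L + jZ_0·tanβl)/(Z_0 + jZ_L·tanβl)
     = 50·(240 + j44.2)/(50 + j212)

Z_in ≈ 22.5 − j51.2 Ω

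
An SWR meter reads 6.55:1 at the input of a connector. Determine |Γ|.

|Γ| = (S − 1)/(S + 1) = (6.55 − 1)/(6.55 + 1) = 5.55/7.55

|Γ| ≈ 0.735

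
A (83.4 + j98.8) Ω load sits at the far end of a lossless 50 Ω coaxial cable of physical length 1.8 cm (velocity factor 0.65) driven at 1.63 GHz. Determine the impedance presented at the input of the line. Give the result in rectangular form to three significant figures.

λ = v/f = 0.65·c / 1.63 GHz = 0.12 m
βl = 2π·l/λ = 2π × 0.15 = 54.2°
tan(βl) = tan(54.2°) = 1.38
Z_in = Z_0·(Z_L + jZ_0·tanβl)/(Z_0 + jZ_L·tanβl)
     = 50·(83.4 + j168)/(-86.8 + j115)

Z_in ≈ 29.1 − j58 Ω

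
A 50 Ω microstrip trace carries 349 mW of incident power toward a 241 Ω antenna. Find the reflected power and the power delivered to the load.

Γ = (241 − 50)/(241 + 50) = 0.656
|Γ|² = 0.431
P_refl = |Γ|²·P_inc = 150 mW, P_del = (1 − |Γ|²)·P_inc = 199 mW

P_reflected ≈ 150 mW; P_delivered ≈ 199 mW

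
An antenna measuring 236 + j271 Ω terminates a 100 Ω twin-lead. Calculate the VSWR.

VSWR ≈ 5.72

Γ = (Z_L − Z_0)/(Z_L + Z_0) = (136 + j271)/(336 + j271)
|Γ| = 303/432 = 0.702
VSWR = (1 + |Γ|)/(1 − |Γ|) = 1.7/0.298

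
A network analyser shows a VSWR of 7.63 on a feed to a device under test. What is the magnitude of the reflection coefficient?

|Γ| ≈ 0.768

|Γ| = (S − 1)/(S + 1) = (7.63 − 1)/(7.63 + 1) = 6.63/8.63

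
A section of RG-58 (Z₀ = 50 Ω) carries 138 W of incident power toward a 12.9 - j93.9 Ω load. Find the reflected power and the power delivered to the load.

|Γ| = |(-37.1 − j93.9)/(62.9 − j93.9)| = 0.893
|Γ|² = 0.798
P_refl = |Γ|²·P_inc = 110 W, P_del = (1 − |Γ|²)·P_inc = 27.9 W

P_reflected ≈ 110 W; P_delivered ≈ 27.9 W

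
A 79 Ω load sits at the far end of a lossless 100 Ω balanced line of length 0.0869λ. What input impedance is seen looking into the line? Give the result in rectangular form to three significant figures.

βl = 2π × 0.0869 = 31.3°
tan(βl) = tan(31.3°) = 0.608
Z_in = Z_0·(Z_L + jZ_0·tanβl)/(Z_0 + jZ_L·tanβl)
     = 100·(79 + j60.8)/(100 + j48)

Z_in ≈ 87.9 + j18.6 Ω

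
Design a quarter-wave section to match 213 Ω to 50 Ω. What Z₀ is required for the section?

Z_qwt = √(Z_0·R_L) = √(50 × 213) = √10650

Z_qwt ≈ 103 Ω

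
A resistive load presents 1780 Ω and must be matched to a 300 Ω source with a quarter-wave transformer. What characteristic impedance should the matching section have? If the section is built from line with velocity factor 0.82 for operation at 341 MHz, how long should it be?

Z_qwt = √(Z_0·R_L) = √(300 × 1780) = √534000
λ = 0.82·c/f = 0.721 m, so l = λ/4 = 0.18 m

Z_qwt ≈ 731 Ω; length ≈ 18 cm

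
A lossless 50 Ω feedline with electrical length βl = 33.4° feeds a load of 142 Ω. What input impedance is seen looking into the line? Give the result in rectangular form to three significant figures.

Z_in ≈ 45.2 − j51.7 Ω

tan(βl) = tan(33.4°) = 0.659
Z_in = Z_0·(Z_L + jZ_0·tanβl)/(Z_0 + jZ_L·tanβl)
     = 50·(142 + j33)/(50 + j93.6)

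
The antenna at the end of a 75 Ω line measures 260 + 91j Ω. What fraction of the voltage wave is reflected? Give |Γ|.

|Γ| ≈ 0.594

Γ = (Z_L − Z_0)/(Z_L + Z_0) = (185 + j91)/(335 + j91)
|Γ| = 206/347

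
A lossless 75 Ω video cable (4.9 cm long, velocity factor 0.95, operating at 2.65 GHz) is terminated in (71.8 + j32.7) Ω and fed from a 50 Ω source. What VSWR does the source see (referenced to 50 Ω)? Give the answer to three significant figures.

VSWR ≈ 1.6

λ = v/f = 0.95·c / 2.65 GHz = 0.108 m
βl = 2π·l/λ = 2π × 0.456 = 164°
tan(βl) = -0.286
Z_in = Z_0·(Z_L + jZ_0·tanβl)/(Z_0 + jZ_L·tanβl) = 58 + j24.1 Ω
Γ_s = (Z_in − Z_s)/(Z_in + Z_s) = (7.96 + j24.1)/(108 + j24.1), |Γ_s| = 0.229
VSWR = (1 + |Γ_s|)/(1 − |Γ_s|)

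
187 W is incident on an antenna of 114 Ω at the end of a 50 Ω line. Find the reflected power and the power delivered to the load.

Γ = (114 − 50)/(114 + 50) = 0.39
|Γ|² = 0.152
P_refl = |Γ|²·P_inc = 28.5 W, P_del = (1 − |Γ|²)·P_inc = 159 W

P_reflected ≈ 28.5 W; P_delivered ≈ 159 W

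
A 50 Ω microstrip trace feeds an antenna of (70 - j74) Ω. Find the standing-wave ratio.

VSWR ≈ 3.38

Γ = (Z_L − Z_0)/(Z_L + Z_0) = (20 − j74)/(120 − j74)
|Γ| = 76.7/141 = 0.544
VSWR = (1 + |Γ|)/(1 − |Γ|) = 1.54/0.456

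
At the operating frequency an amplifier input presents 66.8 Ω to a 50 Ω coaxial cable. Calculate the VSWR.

For a purely resistive load, VSWR = R_L/Z_0 or Z_0/R_L (whichever > 1) = 66.8/50

VSWR ≈ 1.34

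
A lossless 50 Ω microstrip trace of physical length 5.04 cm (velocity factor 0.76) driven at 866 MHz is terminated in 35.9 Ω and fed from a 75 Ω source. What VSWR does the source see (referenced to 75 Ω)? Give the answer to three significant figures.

λ = v/f = 0.76·c / 866 MHz = 0.263 m
βl = 2π·l/λ = 2π × 0.191 = 68.9°
tan(βl) = 2.59
Z_in = Z_0·(Z_L + jZ_0·tanβl)/(Z_0 + jZ_L·tanβl) = 62.1 + j14.1 Ω
Γ_s = (Z_in − Z_s)/(Z_in + Z_s) = (-12.9 + j14.1)/(137 + j14.1), |Γ_s| = 0.139
VSWR = (1 + |Γ_s|)/(1 − |Γ_s|)

VSWR ≈ 1.32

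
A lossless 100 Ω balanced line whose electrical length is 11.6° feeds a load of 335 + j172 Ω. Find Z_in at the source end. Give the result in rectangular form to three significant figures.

tan(βl) = tan(11.6°) = 0.205
Z_in = Z_0·(Z_L + jZ_0·tanβl)/(Z_0 + jZ_L·tanβl)
     = 100·(335 + j193)/(64.7 + j68.8)

Z_in ≈ 392 − j119 Ω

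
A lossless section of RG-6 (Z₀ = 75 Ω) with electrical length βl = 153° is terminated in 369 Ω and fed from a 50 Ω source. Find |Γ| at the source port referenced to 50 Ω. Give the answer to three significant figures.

|Γ| ≈ 0.735

tan(βl) = -0.51
Z_in = Z_0·(Z_L + jZ_0·tanβl)/(Z_0 + jZ_L·tanβl) = 63.8 + j122 Ω
Γ_s = (Z_in − Z_s)/(Z_in + Z_s) = (13.8 + j122)/(114 + j122), |Γ_s| = 0.735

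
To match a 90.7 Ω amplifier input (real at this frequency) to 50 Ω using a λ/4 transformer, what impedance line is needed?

Z_qwt ≈ 67.3 Ω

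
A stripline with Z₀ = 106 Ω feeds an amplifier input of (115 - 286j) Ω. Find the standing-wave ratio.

VSWR ≈ 8.6

Γ = (Z_L − Z_0)/(Z_L + Z_0) = (9 − j286)/(221 − j286)
|Γ| = 286/361 = 0.792
VSWR = (1 + |Γ|)/(1 − |Γ|) = 1.79/0.208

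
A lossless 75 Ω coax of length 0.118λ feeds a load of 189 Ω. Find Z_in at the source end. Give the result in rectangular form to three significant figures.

Z_in ≈ 54.9 − j58.1 Ω

βl = 2π × 0.118 = 42.5°
tan(βl) = tan(42.5°) = 0.916
Z_in = Z_0·(Z_L + jZ_0·tanβl)/(Z_0 + jZ_L·tanβl)
     = 75·(189 + j68.7)/(75 + j173)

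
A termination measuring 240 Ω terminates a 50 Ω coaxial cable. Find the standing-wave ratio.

For a purely resistive load, VSWR = R_L/Z_0 or Z_0/R_L (whichever > 1) = 240/50

VSWR ≈ 4.8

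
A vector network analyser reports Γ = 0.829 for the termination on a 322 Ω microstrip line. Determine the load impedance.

Z_L ≈ 3440 Ω

Z_L = Z_0·(1 + Γ)/(1 − Γ) = 322·(1.83)/(0.171)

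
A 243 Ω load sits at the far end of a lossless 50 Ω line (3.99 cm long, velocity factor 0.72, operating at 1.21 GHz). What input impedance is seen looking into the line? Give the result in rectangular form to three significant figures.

λ = v/f = 0.72·c / 1.21 GHz = 0.179 m
βl = 2π·l/λ = 2π × 0.224 = 80.5°
tan(βl) = tan(80.5°) = 5.95
Z_in = Z_0·(Z_L + jZ_0·tanβl)/(Z_0 + jZ_L·tanβl)
     = 50·(243 + j298)/(50 + j1450)

Z_in ≈ 10.6 − j8.03 Ω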